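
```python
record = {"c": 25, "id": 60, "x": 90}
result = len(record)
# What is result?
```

Trace:
`record = {"c": 25, "id": 60, "x": 90}` → record = {'c': 25, 'id': 60, 'x': 90}
`result = len(record)` → result = 3
So result = 3

Answer: 3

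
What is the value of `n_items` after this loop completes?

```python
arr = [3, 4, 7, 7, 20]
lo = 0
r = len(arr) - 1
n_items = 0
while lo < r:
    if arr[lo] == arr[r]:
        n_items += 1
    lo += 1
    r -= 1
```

Count matching pairs from ends
`n_items` takes the values: 0

Answer: 0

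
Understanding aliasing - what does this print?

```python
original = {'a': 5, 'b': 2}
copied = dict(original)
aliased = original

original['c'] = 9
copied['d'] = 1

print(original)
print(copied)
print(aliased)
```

Key concept: dict() creates copy, assignment creates alias.
Step by step:
`original = {'a': 5, 'b': 2}` → original = {'a': 5, 'b': 2}
`copied = dict(original)` → copied = {'a': 5, 'b': 2}
`aliased = original` → aliased = {'a': 5, 'b': 2} (same object as original)
`original['c'] = 9` → original = {'a': 5, 'b': 2, 'c': 9} (same object as aliased); aliased = {'a': 5, 'b': 2, 'c': 9} (same object as original)
`copied['d'] = 1` → copied = {'a': 5, 'b': 2, 'd': 1}
`print(original)` → prints {'a': 5, 'b': 2, 'c': 9}
`print(copied)` → prints {'a': 5, 'b': 2, 'd': 1}
`print(aliased)` → prints {'a': 5, 'b': 2, 'c': 9}

Answer:
{'a': 5, 'b': 2, 'c': 9}
{'a': 5, 'b': 2, 'd': 1}
{'a': 5, 'b': 2, 'c': 9}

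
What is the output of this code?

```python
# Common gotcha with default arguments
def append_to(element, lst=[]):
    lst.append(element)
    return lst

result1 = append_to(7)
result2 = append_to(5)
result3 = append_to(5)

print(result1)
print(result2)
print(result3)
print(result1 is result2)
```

Key concept: mutable default argument gotcha.
Step by step:
`result1 = append_to(7)` → result1 = [7]
`result2 = append_to(5)` → result1 = [7, 5] (same object as result2); result2 = [7, 5] (same object as result1)
`result3 = append_to(5)` → result1 = [7, 5, 5] (same object as result2, result3); result2 = [7, 5, 5] (same object as result1, result3); result3 = [7, 5, 5] (same object as result1, result2)
`print(result1)` → prints [7, 5, 5]
`print(result2)` → prints [7, 5, 5]
`print(result3)` → prints [7, 5, 5]
`print(result1 is result2)` → prints True

Answer:
[7, 5, 5]
[7, 5, 5]
[7, 5, 5]
True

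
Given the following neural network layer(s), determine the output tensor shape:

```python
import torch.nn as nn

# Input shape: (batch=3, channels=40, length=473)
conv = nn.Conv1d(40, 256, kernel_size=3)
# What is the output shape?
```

Input: (3, 40, 473) -> Output: (3, 256, 471)

Answer: (3, 256, 471)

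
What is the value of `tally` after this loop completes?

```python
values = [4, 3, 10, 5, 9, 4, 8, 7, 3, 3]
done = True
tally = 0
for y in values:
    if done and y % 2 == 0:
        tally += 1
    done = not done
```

Count even values at even positions
`tally` takes the values: 0 → 1 → 2 → 3

Answer: 3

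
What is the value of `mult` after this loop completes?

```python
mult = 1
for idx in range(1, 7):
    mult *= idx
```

6! = 720
`mult` takes the values: 1 → 2 → 6 → 24 → 120 → 720

Answer: 720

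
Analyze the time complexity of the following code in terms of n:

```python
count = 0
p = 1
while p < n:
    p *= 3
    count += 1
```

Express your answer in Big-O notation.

Each loop level contributes: log n. Multiplying the contributions gives O(log n).

Answer: O(log n)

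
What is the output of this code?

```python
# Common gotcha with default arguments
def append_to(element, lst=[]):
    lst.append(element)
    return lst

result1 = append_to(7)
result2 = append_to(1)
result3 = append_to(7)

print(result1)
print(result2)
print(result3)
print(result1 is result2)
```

Key concept: mutable default argument gotcha.
Step by step:
`result1 = append_to(7)` → result1 = [7]
`result2 = append_to(1)` → result1 = [7, 1] (same object as result2); result2 = [7, 1] (same object as result1)
`result3 = append_to(7)` → result1 = [7, 1, 7] (same object as result2, result3); result2 = [7, 1, 7] (same object as result1, result3); result3 = [7, 1, 7] (same object as result1, result2)
`print(result1)` → prints [7, 1, 7]
`print(result2)` → prints [7, 1, 7]
`print(result3)` → prints [7, 1, 7]
`print(result1 is result2)` → prints True

Answer:
[7, 1, 7]
[7, 1, 7]
[7, 1, 7]
True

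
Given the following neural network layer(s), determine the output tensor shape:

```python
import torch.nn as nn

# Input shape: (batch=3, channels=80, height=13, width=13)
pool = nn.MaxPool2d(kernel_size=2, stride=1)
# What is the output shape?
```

Input: (3, 80, 13, 13) -> Output: (3, 80, 12, 12)

Answer: (3, 80, 12, 12)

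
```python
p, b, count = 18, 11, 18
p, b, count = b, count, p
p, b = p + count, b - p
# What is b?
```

Trace:
`p, b, count = 18, 11, 18` → p = 18; b = 11; count = 18
`p, b, count = b, count, p` → p = 11; b = 18; count = 18
`p, b = p + count, b - p` → p = 29; b = 7
So b = 7

Answer: 7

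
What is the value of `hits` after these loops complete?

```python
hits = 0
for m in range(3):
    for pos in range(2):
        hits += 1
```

3 * 2 = 6
`hits` takes the values: 0 → 1 → 2 → 3 → 4 → 5 → 6

Answer: 6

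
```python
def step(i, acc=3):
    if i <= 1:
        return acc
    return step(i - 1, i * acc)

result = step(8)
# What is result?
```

Accumulator trace (n, acc): (8, 3) -> (7, 24) -> (6, 168) -> (5, 1008) -> (4, 5040) -> (3, 20160) -> (2, 60480) -> (1, 120960) -> return 120960

Answer: 120960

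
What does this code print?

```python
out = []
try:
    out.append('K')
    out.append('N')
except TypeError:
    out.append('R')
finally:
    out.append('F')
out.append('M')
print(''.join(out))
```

Execution trace: 'K' (try body) → 'N' (try body, no exception) → 'F' (finally) → 'M' (after the try/except). Output: KNFM

Answer: KNFM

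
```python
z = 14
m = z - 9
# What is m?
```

Trace:
`z = 14` → z = 14
`m = z - 9` → m = 5
So m = 5

Answer: 5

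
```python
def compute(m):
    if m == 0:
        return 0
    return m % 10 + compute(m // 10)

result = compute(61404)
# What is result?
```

Sum of digits of 61404: 4 + 0 + 4 + 1 + 6 = 15

Answer: 15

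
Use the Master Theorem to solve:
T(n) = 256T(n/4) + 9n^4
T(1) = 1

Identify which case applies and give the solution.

a=256, b=4, f(n)=9n^4. log_4(256) = 4. Since c=4 = 4, Case 2 applies: T(n) = Θ(n^log_b(a) · log n) = O(n^4 log n).

Answer: O(n^4 log n) - Case 2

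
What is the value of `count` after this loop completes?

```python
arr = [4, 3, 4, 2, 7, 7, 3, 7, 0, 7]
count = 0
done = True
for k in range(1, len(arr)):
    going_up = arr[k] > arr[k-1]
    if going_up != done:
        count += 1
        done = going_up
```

Count direction changes in [4, 3, 4, 2, 7, 7, 3, 7, 0, 7]
`count` takes the values: 0 → 1 → 2 → 3 → 4 → 5 → 6 → 7 → 8

Answer: 8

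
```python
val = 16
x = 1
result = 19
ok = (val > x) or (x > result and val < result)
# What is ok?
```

Trace:
`val = 16` → val = 16
`x = 1` → x = 1
`result = 19` → result = 19
`ok = (val > x) or (x > result and val < result)` → ok = True
So ok = True

Answer: True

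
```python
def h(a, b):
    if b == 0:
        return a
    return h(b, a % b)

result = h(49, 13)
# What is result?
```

h(49, 13) -> h(13, 10) -> h(10, 3) -> h(3, 1) -> h(1, 0) -> 1

Answer: 1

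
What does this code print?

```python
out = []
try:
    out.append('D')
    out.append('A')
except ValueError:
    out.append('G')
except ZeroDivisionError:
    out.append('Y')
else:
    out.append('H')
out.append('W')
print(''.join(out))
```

Execution trace: 'D' (try body) → 'A' (try body, no exception) → 'H' (else) → 'W' (after the try/except). Output: DAHW

Answer: DAHW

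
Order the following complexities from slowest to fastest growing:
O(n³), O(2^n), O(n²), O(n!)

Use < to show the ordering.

Ordered by growth rate: O(n²) < O(n³) < O(2^n) < O(n!)

Answer: O(n²) < O(n³) < O(2^n) < O(n!)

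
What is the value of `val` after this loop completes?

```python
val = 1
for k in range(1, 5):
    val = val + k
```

Start at 1, add 1 through 4
`val` takes the values: 1 → 2 → 4 → 7 → 11

Answer: 11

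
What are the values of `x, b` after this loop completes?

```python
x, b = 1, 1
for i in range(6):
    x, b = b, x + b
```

Fibonacci: after 6 iterations
`x, b` takes the values: (1, 1) → (1, 2) → (2, 3) → (3, 5) → (5, 8) → (8, 13) → (13, 21)

Answer: 13, 21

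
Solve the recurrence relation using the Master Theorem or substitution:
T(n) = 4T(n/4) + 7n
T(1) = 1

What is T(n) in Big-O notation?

By Master Theorem: a=4, b=4, f(n)=7n. Since log_4(4) = 1 and f(n) = Θ(n^1), Case 2 applies. T(n) = O(n log n).

Answer: O(n log n)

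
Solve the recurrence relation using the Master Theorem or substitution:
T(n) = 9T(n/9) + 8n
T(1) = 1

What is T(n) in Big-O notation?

By Master Theorem: a=9, b=9, f(n)=8n. Since log_9(9) = 1 and f(n) = Θ(n^1), Case 2 applies. T(n) = O(n log n).

Answer: O(n log n)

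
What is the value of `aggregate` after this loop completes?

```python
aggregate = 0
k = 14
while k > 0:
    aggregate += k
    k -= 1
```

Sum 14 down to 1
`aggregate` takes the values: 0 → 14 → 27 → 39 → 50 → 60 → 69 → 77 → 84 → 90 → 95 → 99 → 102 → 104 → 105

Answer: 105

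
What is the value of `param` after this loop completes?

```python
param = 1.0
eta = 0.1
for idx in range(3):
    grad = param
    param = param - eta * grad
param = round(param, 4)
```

Gradient descent: w = 1.0 * (1 - 0.1)^3
`param` takes the values: 1.0 → 0.9 → 0.81 → 0.729

Answer: 0.729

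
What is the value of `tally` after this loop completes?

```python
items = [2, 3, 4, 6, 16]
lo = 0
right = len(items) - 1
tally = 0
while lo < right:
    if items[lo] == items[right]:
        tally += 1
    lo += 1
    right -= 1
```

Count matching pairs from ends
`tally` takes the values: 0

Answer: 0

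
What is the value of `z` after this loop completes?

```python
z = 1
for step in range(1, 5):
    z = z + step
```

Start at 1, add 1 through 4
`z` takes the values: 1 → 2 → 4 → 7 → 11

Answer: 11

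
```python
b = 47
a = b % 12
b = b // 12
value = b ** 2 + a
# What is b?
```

Trace:
`b = 47` → b = 47
`a = b % 12` → a = 11
`b = b // 12` → b = 3
`value = b ** 2 + a` → value = 20
So b = 3

Answer: 3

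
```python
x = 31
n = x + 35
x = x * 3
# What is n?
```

Trace:
`x = 31` → x = 31
`n = x + 35` → n = 66
`x = x * 3` → x = 93
So n = 66

Answer: 66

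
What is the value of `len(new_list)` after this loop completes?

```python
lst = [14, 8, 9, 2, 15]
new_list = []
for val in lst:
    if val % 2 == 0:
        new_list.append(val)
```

Count even numbers in [14, 8, 9, 2, 15]
`new_list` takes the values: [] → [14] → [14, 8] → [14, 8, 2]
So `len(new_list)` = 3

Answer: 3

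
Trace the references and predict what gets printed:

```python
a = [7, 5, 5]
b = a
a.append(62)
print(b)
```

Key concept: basic list aliasing.
Step by step:
`a = [7, 5, 5]` → a = [7, 5, 5]
`b = a` → b = [7, 5, 5] (same object as a)
`a.append(62)` → a = [7, 5, 5, 62] (same object as b); b = [7, 5, 5, 62] (same object as a)
`print(b)` → prints [7, 5, 5, 62]

Answer: [7, 5, 5, 62]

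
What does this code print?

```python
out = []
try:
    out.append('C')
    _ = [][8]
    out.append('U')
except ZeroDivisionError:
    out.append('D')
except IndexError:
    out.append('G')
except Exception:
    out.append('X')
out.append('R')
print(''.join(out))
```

Execution trace: 'C' (try body) → 'G' (except IndexError) → 'R' (after the try/except). Output: CGR

Answer: CGR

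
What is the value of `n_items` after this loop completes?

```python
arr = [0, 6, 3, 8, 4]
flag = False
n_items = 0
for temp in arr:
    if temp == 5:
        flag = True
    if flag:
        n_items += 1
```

Count elements after first 5 in [0, 6, 3, 8, 4]
`n_items` takes the values: 0

Answer: 0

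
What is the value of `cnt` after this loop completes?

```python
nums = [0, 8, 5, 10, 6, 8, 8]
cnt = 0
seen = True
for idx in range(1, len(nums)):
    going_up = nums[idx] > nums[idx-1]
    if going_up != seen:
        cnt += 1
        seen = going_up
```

Count direction changes in [0, 8, 5, 10, 6, 8, 8]
`cnt` takes the values: 0 → 1 → 2 → 3 → 4 → 5

Answer: 5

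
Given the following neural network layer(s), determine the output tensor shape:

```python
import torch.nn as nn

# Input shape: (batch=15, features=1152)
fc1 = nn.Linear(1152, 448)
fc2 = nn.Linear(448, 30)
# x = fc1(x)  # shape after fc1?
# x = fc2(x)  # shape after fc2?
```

Input: (15, 1152) -> after fc1: (15, 448) -> Output: (15, 30)

Answer: (15, 30)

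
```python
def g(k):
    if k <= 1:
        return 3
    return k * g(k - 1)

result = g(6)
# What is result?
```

g(6) = 6 * 5 * 4 * 3 * 2 * 3 = 2160

Answer: 2160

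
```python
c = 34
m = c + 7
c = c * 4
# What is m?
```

Trace:
`c = 34` → c = 34
`m = c + 7` → m = 41
`c = c * 4` → c = 136
So m = 41

Answer: 41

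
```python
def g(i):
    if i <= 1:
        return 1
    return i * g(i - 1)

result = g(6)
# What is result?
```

g(6) = 6 * 5 * 4 * 3 * 2 * 1 = 720

Answer: 720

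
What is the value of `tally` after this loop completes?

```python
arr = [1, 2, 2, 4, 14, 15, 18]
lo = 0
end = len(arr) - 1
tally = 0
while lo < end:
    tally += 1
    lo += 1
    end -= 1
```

Iterations until pointers meet (list length 7)
`tally` takes the values: 0 → 1 → 2 → 3

Answer: 3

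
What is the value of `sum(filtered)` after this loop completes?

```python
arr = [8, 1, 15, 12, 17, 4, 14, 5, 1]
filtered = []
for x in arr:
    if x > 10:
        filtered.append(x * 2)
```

Sum of doubled values > 10
`filtered` takes the values: [] → [30] → [30, 24] → [30, 24, 34] → [30, 24, 34, 28]
So `sum(filtered)` = 116

Answer: 116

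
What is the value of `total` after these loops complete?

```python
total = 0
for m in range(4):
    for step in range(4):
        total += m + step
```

Sum of all m+step for m,step in 4x4
`total` takes the values: 0 → 1 → 3 → 6 → 7 → 9 → 12 → 16 → 18 → 21 → 25 → 30 → 33 → 37 → 42 → 48

Answer: 48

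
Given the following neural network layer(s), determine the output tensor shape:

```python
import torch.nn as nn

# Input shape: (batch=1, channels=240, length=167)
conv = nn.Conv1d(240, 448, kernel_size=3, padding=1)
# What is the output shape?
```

Input: (1, 240, 167) -> Output: (1, 448, 167)

Answer: (1, 448, 167)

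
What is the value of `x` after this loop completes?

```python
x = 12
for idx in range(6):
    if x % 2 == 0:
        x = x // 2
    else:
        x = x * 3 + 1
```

Collatz-style transformation from 12
`x` takes the values: 12 → 6 → 3 → 10 → 5 → 16 → 8

Answer: 8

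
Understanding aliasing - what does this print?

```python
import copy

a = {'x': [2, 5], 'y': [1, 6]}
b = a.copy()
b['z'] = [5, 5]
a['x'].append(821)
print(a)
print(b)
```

Key concept: shallow copy of dict with mutable values.
Step by step:
`a = {'x': [2, 5], 'y': [1, 6]}` → a = {'x': [2, 5], 'y': [1, 6]}
`b = a.copy()` → b = {'x': [2, 5], 'y': [1, 6]}
`b['z'] = [5, 5]` → b = {'x': [2, 5], 'y': [1, 6], 'z': [5, 5]}
`a['x'].append(821)` → a = {'x': [2, 5, 821], 'y': [1, 6]}; b = {'x': [2, 5, 821], 'y': [1, 6], 'z': [5, 5]}
`print(a)` → prints {'x': [2, 5, 821], 'y': [1, 6]}
`print(b)` → prints {'x': [2, 5, 821], 'y': [1, 6], 'z': [5, 5]}

Answer:
{'x': [2, 5, 821], 'y': [1, 6]}
{'x': [2, 5, 821], 'y': [1, 6], 'z': [5, 5]}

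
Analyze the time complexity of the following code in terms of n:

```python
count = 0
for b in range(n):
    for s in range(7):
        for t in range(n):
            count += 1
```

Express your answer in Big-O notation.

Each loop level contributes: n × 1 × n. Multiplying the contributions gives O(n^2).

Answer: O(n^2)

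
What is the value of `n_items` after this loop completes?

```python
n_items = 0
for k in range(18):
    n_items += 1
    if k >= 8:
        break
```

Loop breaks when k reaches 8, n_items is 9
`n_items` takes the values: 0 → 1 → 2 → 3 → 4 → 5 → 6 → 7 → 8 → 9

Answer: 9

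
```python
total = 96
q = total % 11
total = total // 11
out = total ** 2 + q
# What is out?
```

Trace:
`total = 96` → total = 96
`q = total % 11` → q = 8
`total = total // 11` → total = 8
`out = total ** 2 + q` → out = 72
So out = 72

Answer: 72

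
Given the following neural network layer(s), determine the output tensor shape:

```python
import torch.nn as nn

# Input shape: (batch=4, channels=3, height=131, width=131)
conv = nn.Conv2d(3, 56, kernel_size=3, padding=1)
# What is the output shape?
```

Input: (4, 3, 131, 131) -> Output: (4, 56, 131, 131)

Answer: (4, 56, 131, 131)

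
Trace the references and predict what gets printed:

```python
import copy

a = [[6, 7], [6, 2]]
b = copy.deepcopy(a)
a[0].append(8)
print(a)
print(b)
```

Key concept: deep copy is fully independent.
Step by step:
`a = [[6, 7], [6, 2]]` → a = [[6, 7], [6, 2]]
`b = copy.deepcopy(a)` → b = [[6, 7], [6, 2]]
`a[0].append(8)` → a = [[6, 7, 8], [6, 2]]
`print(a)` → prints [[6, 7, 8], [6, 2]]
`print(b)` → prints [[6, 7], [6, 2]]

Answer:
[[6, 7, 8], [6, 2]]
[[6, 7], [6, 2]]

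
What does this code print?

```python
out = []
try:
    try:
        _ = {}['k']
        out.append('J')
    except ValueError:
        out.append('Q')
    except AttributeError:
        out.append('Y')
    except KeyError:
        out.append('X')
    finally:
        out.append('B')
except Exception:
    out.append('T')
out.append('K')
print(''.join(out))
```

Execution trace: 'X' (inner except KeyError) → 'B' (inner finally) → 'K' (after the try/except). Output: XBK

Answer: XBK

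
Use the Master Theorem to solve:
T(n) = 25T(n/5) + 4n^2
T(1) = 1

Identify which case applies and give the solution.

a=25, b=5, f(n)=4n^2. log_5(25) = 2. Since c=2 = 2, Case 2 applies: T(n) = Θ(n^log_b(a) · log n) = O(n^2 log n).

Answer: O(n^2 log n) - Case 2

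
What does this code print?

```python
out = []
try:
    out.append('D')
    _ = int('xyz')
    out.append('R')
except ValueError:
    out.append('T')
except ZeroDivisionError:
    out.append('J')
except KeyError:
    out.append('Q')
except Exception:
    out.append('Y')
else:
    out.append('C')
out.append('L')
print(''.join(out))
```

Execution trace: 'D' (try body) → 'T' (except ValueError) → 'L' (after the try/except). Output: DTL

Answer: DTL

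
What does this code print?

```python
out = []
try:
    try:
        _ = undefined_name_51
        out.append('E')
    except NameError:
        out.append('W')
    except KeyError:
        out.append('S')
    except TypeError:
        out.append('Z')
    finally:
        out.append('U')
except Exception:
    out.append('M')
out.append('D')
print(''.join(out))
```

Execution trace: 'W' (inner except NameError) → 'U' (inner finally) → 'D' (after the try/except). Output: WUD

Answer: WUD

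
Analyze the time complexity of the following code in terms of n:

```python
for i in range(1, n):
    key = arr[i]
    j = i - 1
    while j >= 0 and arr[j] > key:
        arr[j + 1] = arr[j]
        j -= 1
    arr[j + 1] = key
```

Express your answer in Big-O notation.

This is Insertion sort. Time complexity: O(n²).

Answer: O(n²)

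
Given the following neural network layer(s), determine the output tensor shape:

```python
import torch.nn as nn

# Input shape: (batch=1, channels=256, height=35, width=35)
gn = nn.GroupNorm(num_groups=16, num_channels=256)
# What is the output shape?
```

Input: (1, 256, 35, 35) -> Output: (1, 256, 35, 35)

Answer: (1, 256, 35, 35)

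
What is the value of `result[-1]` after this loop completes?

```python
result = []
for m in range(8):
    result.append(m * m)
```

Last element of squares 0 to 7
`result` takes the values: [] → [0] → [0, 1] → [0, 1, 4] → [0, 1, 4, 9] → [0, 1, 4, 9, 16] → [0, 1, 4, 9, 16, 25] → [0, 1, 4, 9, 16, 25, 36] → [0, 1, 4, 9, 16, 25, 36, 49]
So `result[-1]` = 49

Answer: 49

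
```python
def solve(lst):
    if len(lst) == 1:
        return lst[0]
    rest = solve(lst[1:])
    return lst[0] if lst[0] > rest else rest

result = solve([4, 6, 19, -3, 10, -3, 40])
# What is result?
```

Recursive max over [4, 6, 19, -3, 10, -3, 40] = 40

Answer: 40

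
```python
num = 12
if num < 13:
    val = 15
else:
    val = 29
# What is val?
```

Trace:
`num = 12` → num = 12
`if num < 13: ...` → num < 13 is True → val = 15
So val = 15

Answer: 15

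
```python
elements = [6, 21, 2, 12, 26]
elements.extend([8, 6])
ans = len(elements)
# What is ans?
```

Trace:
`elements = [6, 21, 2, 12, 26]` → elements = [6, 21, 2, 12, 26]
`elements.extend([8, 6])` → elements = [6, 21, 2, 12, 26, 8, 6]
`ans = len(elements)` → ans = 7
So ans = 7

Answer: 7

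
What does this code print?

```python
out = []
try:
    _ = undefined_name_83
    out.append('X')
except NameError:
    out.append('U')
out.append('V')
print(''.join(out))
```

Execution trace: 'U' (except NameError) → 'V' (after the try/except). Output: UV

Answer: UV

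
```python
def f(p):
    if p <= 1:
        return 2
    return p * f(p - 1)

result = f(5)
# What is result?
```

f(5) = 5 * 4 * 3 * 2 * 2 = 240

Answer: 240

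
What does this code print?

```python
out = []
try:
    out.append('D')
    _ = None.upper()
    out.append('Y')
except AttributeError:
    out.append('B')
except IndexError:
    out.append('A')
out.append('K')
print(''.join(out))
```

Execution trace: 'D' (try body) → 'B' (except AttributeError) → 'K' (after the try/except). Output: DBK

Answer: DBK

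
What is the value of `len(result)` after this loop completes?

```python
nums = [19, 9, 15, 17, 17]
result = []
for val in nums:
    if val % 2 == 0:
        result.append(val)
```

Count even numbers in [19, 9, 15, 17, 17]
`result` takes the values: []
So `len(result)` = 0

Answer: 0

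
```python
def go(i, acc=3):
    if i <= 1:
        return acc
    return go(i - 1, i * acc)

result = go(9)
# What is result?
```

Accumulator trace (n, acc): (9, 3) -> (8, 27) -> (7, 216) -> (6, 1512) -> (5, 9072) -> (4, 45360) -> (3, 181440) -> (2, 544320) -> (1, 1088640) -> return 1088640

Answer: 1088640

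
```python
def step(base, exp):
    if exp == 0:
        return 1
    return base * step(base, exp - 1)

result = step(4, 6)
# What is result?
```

step(4, 6) = 4 * 4 * 4 * 4 * 4 * 4 = 4096

Answer: 4096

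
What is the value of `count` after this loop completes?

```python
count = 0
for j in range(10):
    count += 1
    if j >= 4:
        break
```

Loop breaks when j reaches 4, count is 5
`count` takes the values: 0 → 1 → 2 → 3 → 4 → 5

Answer: 5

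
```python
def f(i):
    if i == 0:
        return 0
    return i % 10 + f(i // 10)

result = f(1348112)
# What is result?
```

Sum of digits of 1348112: 2 + 1 + 1 + 8 + 4 + 3 + 1 = 20

Answer: 20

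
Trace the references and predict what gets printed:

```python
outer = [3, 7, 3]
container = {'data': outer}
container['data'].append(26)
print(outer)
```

Key concept: dict holds reference to list.
Step by step:
`outer = [3, 7, 3]` → outer = [3, 7, 3]
`container = {'data': outer}` → container = {'data': [3, 7, 3]}
`container['data'].append(26)` → outer = [3, 7, 3, 26]; container = {'data': [3, 7, 3, 26]}
`print(outer)` → prints [3, 7, 3, 26]

Answer: [3, 7, 3, 26]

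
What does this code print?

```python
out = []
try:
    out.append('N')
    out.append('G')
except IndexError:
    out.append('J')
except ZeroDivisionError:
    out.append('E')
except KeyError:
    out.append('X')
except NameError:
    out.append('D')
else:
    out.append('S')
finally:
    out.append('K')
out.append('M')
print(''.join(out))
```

Execution trace: 'N' (try body) → 'G' (try body, no exception) → 'S' (else) → 'K' (finally) → 'M' (after the try/except). Output: NGSKM

Answer: NGSKM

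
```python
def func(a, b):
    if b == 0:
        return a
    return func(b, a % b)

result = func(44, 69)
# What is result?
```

func(44, 69) -> func(69, 44) -> func(44, 25) -> func(25, 19) -> func(19, 6) -> func(6, 1) -> func(1, 0) -> 1

Answer: 1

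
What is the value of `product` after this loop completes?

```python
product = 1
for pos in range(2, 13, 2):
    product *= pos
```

Product of even numbers 2 to 12
`product` takes the values: 1 → 2 → 8 → 48 → 384 → 3840 → 46080

Answer: 46080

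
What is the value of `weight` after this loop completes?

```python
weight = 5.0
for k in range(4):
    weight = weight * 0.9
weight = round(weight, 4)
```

Exponential decay: 5.0 * 0.9^4
`weight` takes the values: 5.0 → 4.5 → 4.05 → 3.645 → 3.2805

Answer: 3.2805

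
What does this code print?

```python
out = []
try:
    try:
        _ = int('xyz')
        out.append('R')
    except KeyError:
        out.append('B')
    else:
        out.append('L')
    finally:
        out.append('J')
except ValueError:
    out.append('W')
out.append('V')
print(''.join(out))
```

Execution trace: 'J' (finally) → 'W' (outer except ValueError) → 'V' (after the try/except). Output: JWV

Answer: JWV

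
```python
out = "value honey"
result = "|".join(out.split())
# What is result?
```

Trace:
`out = "value honey"` → out = 'value honey'
`result = "|".join(out.split())` → result = 'value|honey'
So result = 'value|honey'

Answer: 'value|honey'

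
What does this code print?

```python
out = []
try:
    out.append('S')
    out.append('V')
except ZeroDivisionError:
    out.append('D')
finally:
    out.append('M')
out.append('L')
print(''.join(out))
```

Execution trace: 'S' (try body) → 'V' (try body, no exception) → 'M' (finally) → 'L' (after the try/except). Output: SVML

Answer: SVML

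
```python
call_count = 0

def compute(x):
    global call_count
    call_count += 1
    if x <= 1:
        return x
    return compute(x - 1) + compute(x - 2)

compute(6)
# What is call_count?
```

Calls(x) = 1 + Calls(x-1) + Calls(x-2); Calls(0)=Calls(1)=1. For x=6 this gives 25.

Answer: 25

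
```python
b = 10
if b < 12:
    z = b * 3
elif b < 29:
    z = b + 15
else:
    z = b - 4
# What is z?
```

Trace:
`b = 10` → b = 10
`if b < 12: ...` → b < 12 is True → z = 30
So z = 30

Answer: 30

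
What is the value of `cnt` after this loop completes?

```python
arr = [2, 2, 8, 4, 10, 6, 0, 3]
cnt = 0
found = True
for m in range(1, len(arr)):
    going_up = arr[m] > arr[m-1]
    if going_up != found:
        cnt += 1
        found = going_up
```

Count direction changes in [2, 2, 8, 4, 10, 6, 0, 3]
`cnt` takes the values: 0 → 1 → 2 → 3 → 4 → 5 → 6

Answer: 6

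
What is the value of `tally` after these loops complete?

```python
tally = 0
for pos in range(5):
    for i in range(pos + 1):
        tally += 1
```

Triangle: 1 + 2 + ... + 5
`tally` takes the values: 0 → 1 → 2 → 3 → 4 → 5 → 6 → 7 → 8 → 9 → 10 → 11 → 12 → 13 → 14 → 15

Answer: 15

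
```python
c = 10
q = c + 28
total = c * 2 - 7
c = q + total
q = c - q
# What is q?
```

Trace:
`c = 10` → c = 10
`q = c + 28` → q = 38
`total = c * 2 - 7` → total = 13
`c = q + total` → c = 51
`q = c - q` → q = 13
So q = 13

Answer: 13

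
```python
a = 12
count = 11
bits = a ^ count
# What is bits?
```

Trace:
`a = 12` → a = 12
`count = 11` → count = 11
`bits = a ^ count` → bits = 7
So bits = 7

Answer: 7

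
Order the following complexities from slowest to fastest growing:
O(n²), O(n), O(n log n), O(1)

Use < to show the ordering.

Ordered by growth rate: O(1) < O(n) < O(n log n) < O(n²)

Answer: O(1) < O(n) < O(n log n) < O(n²)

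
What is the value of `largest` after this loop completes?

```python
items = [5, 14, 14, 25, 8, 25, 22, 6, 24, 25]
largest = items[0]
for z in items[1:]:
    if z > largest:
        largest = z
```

Maximum of [5, 14, 14, 25, 8, 25, 22, 6, 24, 25]
`largest` takes the values: 5 → 14 → 25

Answer: 25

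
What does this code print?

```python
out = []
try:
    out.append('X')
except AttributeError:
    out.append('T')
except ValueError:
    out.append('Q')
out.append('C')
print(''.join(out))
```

Execution trace: 'X' (try body, no exception) → 'C' (after the try/except). Output: XC

Answer: XC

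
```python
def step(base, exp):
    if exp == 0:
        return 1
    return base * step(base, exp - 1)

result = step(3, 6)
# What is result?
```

step(3, 6) = 3 * 3 * 3 * 3 * 3 * 3 = 729

Answer: 729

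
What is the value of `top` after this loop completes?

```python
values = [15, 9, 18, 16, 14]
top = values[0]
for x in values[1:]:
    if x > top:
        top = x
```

Maximum of [15, 9, 18, 16, 14]
`top` takes the values: 15 → 18

Answer: 18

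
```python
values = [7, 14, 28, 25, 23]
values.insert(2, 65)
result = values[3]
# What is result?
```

Trace:
`values = [7, 14, 28, 25, 23]` → values = [7, 14, 28, 25, 23]
`values.insert(2, 65)` → values = [7, 14, 65, 28, 25, 23]
`result = values[3]` → result = 28
So result = 28

Answer: 28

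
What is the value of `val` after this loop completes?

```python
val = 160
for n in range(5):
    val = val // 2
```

Halve 5 times: 160 // 2^5 = 5
`val` takes the values: 160 → 80 → 40 → 20 → 10 → 5

Answer: 5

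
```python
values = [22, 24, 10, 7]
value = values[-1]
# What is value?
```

Trace:
`values = [22, 24, 10, 7]` → values = [22, 24, 10, 7]
`value = values[-1]` → value = 7
So value = 7

Answer: 7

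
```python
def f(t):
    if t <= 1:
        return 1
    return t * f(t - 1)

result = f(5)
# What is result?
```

f(5) = 5 * 4 * 3 * 2 * 1 = 120

Answer: 120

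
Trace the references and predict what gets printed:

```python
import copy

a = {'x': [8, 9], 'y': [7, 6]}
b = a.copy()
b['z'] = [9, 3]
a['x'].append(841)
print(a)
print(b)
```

Key concept: shallow copy of dict with mutable values.
Step by step:
`a = {'x': [8, 9], 'y': [7, 6]}` → a = {'x': [8, 9], 'y': [7, 6]}
`b = a.copy()` → b = {'x': [8, 9], 'y': [7, 6]}
`b['z'] = [9, 3]` → b = {'x': [8, 9], 'y': [7, 6], 'z': [9, 3]}
`a['x'].append(841)` → a = {'x': [8, 9, 841], 'y': [7, 6]}; b = {'x': [8, 9, 841], 'y': [7, 6], 'z': [9, 3]}
`print(a)` → prints {'x': [8, 9, 841], 'y': [7, 6]}
`print(b)` → prints {'x': [8, 9, 841], 'y': [7, 6], 'z': [9, 3]}

Answer:
{'x': [8, 9, 841], 'y': [7, 6]}
{'x': [8, 9, 841], 'y': [7, 6], 'z': [9, 3]}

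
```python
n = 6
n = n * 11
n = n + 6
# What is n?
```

Trace:
`n = 6` → n = 6
`n = n * 11` → n = 66
`n = n + 6` → n = 72
So n = 72

Answer: 72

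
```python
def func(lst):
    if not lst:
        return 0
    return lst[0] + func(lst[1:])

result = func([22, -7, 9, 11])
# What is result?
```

22 + (-7) + 9 + 11 + 0 = 35

Answer: 35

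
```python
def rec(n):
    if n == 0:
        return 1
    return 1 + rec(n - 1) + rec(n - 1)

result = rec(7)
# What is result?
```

rec(n) = 1 + 2·rec(n-1), rec(0)=1. Closed form: (1+1)·2^7 - 1 = 255.

Answer: 255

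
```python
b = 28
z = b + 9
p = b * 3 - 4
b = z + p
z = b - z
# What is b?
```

Trace:
`b = 28` → b = 28
`z = b + 9` → z = 37
`p = b * 3 - 4` → p = 80
`b = z + p` → b = 117
`z = b - z` → z = 80
So b = 117

Answer: 117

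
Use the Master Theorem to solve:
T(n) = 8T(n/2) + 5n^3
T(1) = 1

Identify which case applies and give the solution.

a=8, b=2, f(n)=5n^3. log_2(8) = 3. Since c=3 = 3, Case 2 applies: T(n) = Θ(n^log_b(a) · log n) = O(n^3 log n).

Answer: O(n^3 log n) - Case 2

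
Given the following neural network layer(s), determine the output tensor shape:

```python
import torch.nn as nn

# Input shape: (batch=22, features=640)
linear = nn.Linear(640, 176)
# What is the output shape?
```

Input: (22, 640) -> Output: (22, 176)

Answer: (22, 176)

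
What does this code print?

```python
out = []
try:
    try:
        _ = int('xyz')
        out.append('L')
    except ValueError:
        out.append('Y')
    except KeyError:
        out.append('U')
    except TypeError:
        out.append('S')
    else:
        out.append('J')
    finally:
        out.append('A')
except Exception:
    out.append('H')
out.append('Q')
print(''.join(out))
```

Execution trace: 'Y' (inner except ValueError) → 'A' (inner finally) → 'Q' (after the try/except). Output: YAQ

Answer: YAQ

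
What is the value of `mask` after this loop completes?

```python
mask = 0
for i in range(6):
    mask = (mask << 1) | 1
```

Build 6 consecutive 1-bits: 0b111111
`mask` takes the values: 0 → 1 → 3 → 7 → 15 → 31 → 63

Answer: 63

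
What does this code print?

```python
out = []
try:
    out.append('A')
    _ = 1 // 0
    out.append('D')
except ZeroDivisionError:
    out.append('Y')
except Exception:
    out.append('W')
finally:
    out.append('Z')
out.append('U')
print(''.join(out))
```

Execution trace: 'A' (try body) → 'Y' (except ZeroDivisionError) → 'Z' (finally) → 'U' (after the try/except). Output: AYZU

Answer: AYZU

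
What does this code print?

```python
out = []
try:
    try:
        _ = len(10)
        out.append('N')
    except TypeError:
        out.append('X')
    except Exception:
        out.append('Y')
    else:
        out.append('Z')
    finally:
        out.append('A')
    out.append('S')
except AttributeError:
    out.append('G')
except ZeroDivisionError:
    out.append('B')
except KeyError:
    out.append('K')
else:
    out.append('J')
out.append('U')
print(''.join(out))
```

Execution trace: 'X' (inner except TypeError) → 'A' (inner finally) → 'S' (try body, no exception) → 'J' (else) → 'U' (after the try/except). Output: XASJU

Answer: XASJU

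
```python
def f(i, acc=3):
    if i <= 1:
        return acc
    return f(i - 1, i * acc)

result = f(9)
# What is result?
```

Accumulator trace (n, acc): (9, 3) -> (8, 27) -> (7, 216) -> (6, 1512) -> (5, 9072) -> (4, 45360) -> (3, 181440) -> (2, 544320) -> (1, 1088640) -> return 1088640

Answer: 1088640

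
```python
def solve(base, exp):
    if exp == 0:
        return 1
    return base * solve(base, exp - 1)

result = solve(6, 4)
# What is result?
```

solve(6, 4) = 6 * 6 * 6 * 6 = 1296

Answer: 1296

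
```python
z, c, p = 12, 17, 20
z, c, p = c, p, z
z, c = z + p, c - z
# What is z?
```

Trace:
`z, c, p = 12, 17, 20` → z = 12; c = 17; p = 20
`z, c, p = c, p, z` → z = 17; c = 20; p = 12
`z, c = z + p, c - z` → z = 29; c = 3
So z = 29

Answer: 29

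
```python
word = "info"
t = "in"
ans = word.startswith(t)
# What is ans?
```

Trace:
`word = "info"` → word = 'info'
`t = "in"` → t = 'in'
`ans = word.startswith(t)` → ans = True
So ans = True

Answer: True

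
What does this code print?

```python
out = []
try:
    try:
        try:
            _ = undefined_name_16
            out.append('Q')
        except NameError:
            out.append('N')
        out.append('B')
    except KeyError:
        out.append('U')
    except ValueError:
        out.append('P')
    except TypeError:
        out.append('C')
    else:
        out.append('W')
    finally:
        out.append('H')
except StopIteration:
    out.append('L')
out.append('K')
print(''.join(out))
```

Execution trace: 'N' (inner except NameError) → 'B' (try body, no exception) → 'W' (else) → 'H' (finally) → 'K' (after the try/except). Output: NBWHK

Answer: NBWHK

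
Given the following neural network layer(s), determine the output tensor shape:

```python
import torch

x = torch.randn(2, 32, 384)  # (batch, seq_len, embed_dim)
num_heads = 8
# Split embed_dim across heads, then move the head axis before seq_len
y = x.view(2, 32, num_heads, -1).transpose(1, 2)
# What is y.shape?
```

Input: (2, 32, 384) -> head_dim = 384 // 8 = 48; after view: (2, 32, 8, 48) -> after transpose(1, 2): (2, 8, 32, 48) -> Output: (2, 8, 32, 48)

Answer: (2, 8, 32, 48)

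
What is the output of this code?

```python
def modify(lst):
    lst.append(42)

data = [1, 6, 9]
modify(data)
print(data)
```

Key concept: function modifies passed list.
Step by step:
`data = [1, 6, 9]` → data = [1, 6, 9]
`modify(data)` → data = [1, 6, 9, 42]
`print(data)` → prints [1, 6, 9, 42]

Answer: [1, 6, 9, 42]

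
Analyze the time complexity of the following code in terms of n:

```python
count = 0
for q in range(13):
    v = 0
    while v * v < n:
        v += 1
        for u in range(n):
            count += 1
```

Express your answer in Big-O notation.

Each loop level contributes: 1 × √n × n. Multiplying the contributions gives O(n√n).

Answer: O(n√n)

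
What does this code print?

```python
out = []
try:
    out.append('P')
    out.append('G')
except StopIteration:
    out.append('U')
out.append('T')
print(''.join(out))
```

Execution trace: 'P' (try body) → 'G' (try body, no exception) → 'T' (after the try/except). Output: PGT

Answer: PGT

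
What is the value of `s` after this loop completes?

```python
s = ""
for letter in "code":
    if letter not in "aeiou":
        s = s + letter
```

Remove vowels from 'code'
`s` takes the values: "" → "c" → "cd"

Answer: "cd"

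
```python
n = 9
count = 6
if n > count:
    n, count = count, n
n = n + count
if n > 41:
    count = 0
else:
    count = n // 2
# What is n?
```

Trace:
`n = 9` → n = 9
`count = 6` → count = 6
`if n > count: ...` → n > count is True → n = 6; count = 9
`n = n + count` → n = 15
`if n > 41: ...` → n > 41 is False, take else branch → count = 7
So n = 15

Answer: 15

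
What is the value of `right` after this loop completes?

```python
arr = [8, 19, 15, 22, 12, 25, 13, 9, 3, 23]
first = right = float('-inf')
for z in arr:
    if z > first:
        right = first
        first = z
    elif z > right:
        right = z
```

Second largest (with repeats) in [8, 19, 15, 22, 12, 25, 13, 9, 3, 23]
`right` takes the values: -inf → 8 → 15 → 19 → 22 → 23

Answer: 23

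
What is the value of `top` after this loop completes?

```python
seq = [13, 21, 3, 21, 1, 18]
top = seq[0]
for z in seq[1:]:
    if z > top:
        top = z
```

Maximum of [13, 21, 3, 21, 1, 18]
`top` takes the values: 13 → 21

Answer: 21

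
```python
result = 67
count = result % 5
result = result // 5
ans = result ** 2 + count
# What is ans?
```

Trace:
`result = 67` → result = 67
`count = result % 5` → count = 2
`result = result // 5` → result = 13
`ans = result ** 2 + count` → ans = 171
So ans = 171

Answer: 171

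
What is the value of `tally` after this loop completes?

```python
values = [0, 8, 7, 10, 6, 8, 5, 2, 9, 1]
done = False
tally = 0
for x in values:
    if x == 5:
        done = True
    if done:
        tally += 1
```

Count elements after first 5 in [0, 8, 7, 10, 6, 8, 5, 2, 9, 1]
`tally` takes the values: 0 → 1 → 2 → 3 → 4

Answer: 4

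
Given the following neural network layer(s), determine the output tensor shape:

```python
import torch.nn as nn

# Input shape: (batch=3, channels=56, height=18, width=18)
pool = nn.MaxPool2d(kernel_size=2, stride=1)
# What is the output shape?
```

Input: (3, 56, 18, 18) -> Output: (3, 56, 17, 17)

Answer: (3, 56, 17, 17)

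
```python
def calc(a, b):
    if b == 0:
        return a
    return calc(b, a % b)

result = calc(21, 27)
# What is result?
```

calc(21, 27) -> calc(27, 21) -> calc(21, 6) -> calc(6, 3) -> calc(3, 0) -> 3

Answer: 3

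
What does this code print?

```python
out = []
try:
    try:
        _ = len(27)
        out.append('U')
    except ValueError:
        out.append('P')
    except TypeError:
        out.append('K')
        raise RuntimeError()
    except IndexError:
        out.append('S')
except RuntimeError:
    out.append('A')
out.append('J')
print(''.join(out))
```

Execution trace: 'K' (inner except TypeError) → 'A' (outer except RuntimeError) → 'J' (after the try/except). Output: KAJ

Answer: KAJ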